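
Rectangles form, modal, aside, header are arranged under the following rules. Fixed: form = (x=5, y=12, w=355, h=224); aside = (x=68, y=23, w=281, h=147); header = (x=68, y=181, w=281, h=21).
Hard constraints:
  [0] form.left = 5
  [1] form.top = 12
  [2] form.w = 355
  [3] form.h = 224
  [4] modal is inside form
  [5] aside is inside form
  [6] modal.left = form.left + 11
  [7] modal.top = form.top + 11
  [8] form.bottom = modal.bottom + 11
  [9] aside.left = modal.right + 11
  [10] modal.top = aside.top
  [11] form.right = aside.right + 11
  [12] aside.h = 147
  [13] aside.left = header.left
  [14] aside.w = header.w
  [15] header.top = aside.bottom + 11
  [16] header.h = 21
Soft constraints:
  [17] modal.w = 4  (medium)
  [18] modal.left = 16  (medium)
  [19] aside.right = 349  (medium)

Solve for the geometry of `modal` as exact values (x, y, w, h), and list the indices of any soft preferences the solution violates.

1. modal.x = 16  [modal.left = form.left + 11]
2. modal.y = 23  [modal.top = form.top + 11]
3. modal.h = 202  [form.bottom = modal.bottom + 11]
4. modal.w = 41  [aside.left = modal.right + 11]

modal = (x=16, y=23, w=41, h=202)
violated soft preferences: 17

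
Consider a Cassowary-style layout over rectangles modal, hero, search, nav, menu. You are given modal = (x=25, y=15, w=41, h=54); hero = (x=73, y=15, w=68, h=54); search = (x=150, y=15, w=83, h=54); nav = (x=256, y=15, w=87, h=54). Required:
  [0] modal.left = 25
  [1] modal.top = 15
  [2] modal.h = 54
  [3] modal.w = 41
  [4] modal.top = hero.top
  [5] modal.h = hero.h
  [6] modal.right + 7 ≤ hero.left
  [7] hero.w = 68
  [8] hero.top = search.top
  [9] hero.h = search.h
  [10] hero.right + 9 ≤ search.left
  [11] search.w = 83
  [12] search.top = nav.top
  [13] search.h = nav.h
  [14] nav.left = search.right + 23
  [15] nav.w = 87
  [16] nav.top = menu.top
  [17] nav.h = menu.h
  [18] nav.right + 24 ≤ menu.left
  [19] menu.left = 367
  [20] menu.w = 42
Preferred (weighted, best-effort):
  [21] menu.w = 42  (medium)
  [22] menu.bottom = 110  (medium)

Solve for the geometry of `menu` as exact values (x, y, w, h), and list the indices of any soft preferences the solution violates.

menu = (x=367, y=15, w=42, h=54)
violated soft preferences: 22

1. menu.y = 15  [nav.top = menu.top]
2. menu.h = 54  [nav.h = menu.h]
3. menu.x = 367  [menu.left = 367]
4. menu.w = 42  [menu.w = 42]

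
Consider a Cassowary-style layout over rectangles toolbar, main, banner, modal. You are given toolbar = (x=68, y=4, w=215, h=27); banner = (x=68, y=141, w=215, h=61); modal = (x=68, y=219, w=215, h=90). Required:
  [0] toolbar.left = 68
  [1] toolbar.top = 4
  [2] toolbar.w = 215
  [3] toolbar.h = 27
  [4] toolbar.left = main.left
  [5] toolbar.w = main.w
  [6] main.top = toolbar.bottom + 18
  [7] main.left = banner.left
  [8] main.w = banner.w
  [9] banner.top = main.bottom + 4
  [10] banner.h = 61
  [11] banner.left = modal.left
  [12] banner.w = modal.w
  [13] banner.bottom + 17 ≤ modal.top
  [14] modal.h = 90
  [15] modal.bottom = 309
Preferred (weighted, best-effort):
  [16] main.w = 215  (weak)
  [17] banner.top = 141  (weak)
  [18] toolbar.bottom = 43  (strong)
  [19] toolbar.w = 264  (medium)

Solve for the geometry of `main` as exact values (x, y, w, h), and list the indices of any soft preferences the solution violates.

1. main.x = 68  [toolbar.left = main.left]
2. main.w = 215  [toolbar.w = main.w]
3. main.y = 49  [main.top = toolbar.bottom + 18]
4. main.h = 88  [banner.top = main.bottom + 4]

main = (x=68, y=49, w=215, h=88)
violated soft preferences: 18, 19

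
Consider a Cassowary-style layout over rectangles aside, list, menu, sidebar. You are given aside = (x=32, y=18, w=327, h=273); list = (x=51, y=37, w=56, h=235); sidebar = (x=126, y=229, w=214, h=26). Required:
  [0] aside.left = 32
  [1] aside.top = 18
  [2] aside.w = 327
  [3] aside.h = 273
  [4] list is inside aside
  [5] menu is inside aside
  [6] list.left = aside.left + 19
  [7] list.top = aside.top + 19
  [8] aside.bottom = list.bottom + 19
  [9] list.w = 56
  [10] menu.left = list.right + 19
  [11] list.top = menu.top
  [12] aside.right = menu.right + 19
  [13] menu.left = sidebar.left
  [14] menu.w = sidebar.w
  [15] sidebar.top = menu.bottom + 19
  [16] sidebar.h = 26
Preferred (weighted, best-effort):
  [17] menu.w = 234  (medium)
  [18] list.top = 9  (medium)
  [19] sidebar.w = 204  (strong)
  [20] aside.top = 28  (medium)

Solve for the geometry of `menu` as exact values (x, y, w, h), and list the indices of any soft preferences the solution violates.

1. menu.x = 126  [menu.left = list.right + 19]
2. menu.y = 37  [list.top = menu.top]
3. menu.w = 214  [aside.right = menu.right + 19]
4. menu.h = 173  [sidebar.top = menu.bottom + 19]

menu = (x=126, y=37, w=214, h=173)
violated soft preferences: 17, 18, 19, 20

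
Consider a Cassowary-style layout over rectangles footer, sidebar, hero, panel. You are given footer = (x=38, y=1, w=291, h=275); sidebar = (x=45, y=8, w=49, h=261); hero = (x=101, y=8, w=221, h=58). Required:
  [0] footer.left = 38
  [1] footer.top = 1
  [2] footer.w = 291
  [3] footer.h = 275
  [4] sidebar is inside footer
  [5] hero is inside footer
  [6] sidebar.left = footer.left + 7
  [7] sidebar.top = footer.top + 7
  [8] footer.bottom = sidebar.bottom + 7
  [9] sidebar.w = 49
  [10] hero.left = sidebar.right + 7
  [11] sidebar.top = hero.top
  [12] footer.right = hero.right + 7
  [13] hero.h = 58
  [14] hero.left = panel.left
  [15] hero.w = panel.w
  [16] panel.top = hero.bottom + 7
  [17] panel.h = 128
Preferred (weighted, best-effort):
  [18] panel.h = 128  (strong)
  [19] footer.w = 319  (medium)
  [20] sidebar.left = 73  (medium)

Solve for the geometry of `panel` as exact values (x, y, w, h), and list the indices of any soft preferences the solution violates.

panel = (x=101, y=73, w=221, h=128)
violated soft preferences: 19, 20

1. panel.x = 101  [hero.left = panel.left]
2. panel.w = 221  [hero.w = panel.w]
3. panel.y = 73  [panel.top = hero.bottom + 7]
4. panel.h = 128  [panel.h = 128]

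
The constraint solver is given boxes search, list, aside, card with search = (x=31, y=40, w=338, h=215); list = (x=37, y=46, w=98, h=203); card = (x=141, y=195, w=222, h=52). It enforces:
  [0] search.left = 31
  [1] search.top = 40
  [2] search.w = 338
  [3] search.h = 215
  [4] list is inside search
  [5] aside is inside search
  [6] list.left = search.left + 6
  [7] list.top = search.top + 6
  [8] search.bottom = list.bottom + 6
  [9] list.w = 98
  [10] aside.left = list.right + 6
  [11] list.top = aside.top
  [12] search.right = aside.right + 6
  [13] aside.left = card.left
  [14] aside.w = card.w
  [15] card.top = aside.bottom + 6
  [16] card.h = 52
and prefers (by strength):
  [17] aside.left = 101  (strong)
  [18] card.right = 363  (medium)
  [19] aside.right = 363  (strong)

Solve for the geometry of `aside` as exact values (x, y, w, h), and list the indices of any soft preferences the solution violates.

1. aside.x = 141  [aside.left = list.right + 6]
2. aside.y = 46  [list.top = aside.top]
3. aside.w = 222  [search.right = aside.right + 6]
4. aside.h = 143  [card.top = aside.bottom + 6]

aside = (x=141, y=46, w=222, h=143)
violated soft preferences: 17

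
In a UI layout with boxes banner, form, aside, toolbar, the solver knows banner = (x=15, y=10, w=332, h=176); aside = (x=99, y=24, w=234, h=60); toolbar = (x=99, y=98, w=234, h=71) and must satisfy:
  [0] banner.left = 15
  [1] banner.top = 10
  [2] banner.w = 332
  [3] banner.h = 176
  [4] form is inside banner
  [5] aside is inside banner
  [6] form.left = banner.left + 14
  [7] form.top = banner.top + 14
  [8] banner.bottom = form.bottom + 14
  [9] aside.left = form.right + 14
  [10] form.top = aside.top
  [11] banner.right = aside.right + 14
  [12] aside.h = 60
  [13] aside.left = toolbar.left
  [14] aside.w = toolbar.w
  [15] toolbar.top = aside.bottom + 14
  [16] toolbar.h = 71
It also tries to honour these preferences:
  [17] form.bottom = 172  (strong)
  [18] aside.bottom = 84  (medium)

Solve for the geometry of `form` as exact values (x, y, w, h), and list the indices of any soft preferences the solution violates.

form = (x=29, y=24, w=56, h=148)
violated soft preferences: none

1. form.x = 29  [form.left = banner.left + 14]
2. form.y = 24  [form.top = banner.top + 14]
3. form.h = 148  [banner.bottom = form.bottom + 14]
4. form.w = 56  [aside.left = form.right + 14]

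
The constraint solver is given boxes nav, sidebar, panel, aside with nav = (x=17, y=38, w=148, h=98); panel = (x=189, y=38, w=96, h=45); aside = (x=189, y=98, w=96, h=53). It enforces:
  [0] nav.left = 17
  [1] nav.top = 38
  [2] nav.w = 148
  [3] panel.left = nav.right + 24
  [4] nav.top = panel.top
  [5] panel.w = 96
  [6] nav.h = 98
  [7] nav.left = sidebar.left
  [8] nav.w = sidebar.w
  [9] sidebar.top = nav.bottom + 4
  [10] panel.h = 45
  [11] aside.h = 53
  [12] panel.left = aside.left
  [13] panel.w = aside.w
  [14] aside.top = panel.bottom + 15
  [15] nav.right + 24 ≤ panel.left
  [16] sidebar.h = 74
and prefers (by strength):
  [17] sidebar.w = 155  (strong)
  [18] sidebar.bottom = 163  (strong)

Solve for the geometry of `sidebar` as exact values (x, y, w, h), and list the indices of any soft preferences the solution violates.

sidebar = (x=17, y=140, w=148, h=74)
violated soft preferences: 17, 18

1. sidebar.x = 17  [nav.left = sidebar.left]
2. sidebar.w = 148  [nav.w = sidebar.w]
3. sidebar.y = 140  [sidebar.top = nav.bottom + 4]
4. sidebar.h = 74  [sidebar.h = 74]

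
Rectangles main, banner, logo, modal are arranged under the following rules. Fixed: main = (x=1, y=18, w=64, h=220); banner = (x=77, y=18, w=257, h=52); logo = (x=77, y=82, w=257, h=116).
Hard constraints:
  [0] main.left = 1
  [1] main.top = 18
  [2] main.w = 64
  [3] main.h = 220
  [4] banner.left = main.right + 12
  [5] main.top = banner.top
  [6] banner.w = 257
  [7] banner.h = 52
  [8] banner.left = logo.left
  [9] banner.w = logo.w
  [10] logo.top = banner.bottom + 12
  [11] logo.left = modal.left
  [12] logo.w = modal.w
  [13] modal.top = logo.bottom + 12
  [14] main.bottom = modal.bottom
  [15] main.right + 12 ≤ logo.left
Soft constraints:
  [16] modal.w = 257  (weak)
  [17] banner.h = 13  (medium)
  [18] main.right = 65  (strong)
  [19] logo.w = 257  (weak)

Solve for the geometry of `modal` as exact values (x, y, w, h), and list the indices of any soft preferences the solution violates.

1. modal.x = 77  [logo.left = modal.left]
2. modal.w = 257  [logo.w = modal.w]
3. modal.y = 210  [modal.top = logo.bottom + 12]
4. modal.h = 28  [main.bottom = modal.bottom]

modal = (x=77, y=210, w=257, h=28)
violated soft preferences: 17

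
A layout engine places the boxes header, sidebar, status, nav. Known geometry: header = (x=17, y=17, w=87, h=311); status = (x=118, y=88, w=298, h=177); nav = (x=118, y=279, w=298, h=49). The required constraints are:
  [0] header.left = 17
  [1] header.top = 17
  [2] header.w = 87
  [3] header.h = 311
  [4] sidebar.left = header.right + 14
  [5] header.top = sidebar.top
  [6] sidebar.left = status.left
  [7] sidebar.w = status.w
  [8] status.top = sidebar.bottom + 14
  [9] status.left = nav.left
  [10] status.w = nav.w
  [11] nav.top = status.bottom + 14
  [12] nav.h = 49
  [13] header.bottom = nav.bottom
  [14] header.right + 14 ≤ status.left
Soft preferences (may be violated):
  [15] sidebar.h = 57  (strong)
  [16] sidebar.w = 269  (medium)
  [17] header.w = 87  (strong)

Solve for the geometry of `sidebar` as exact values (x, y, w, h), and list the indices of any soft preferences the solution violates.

sidebar = (x=118, y=17, w=298, h=57)
violated soft preferences: 16

1. sidebar.x = 118  [sidebar.left = header.right + 14]
2. sidebar.y = 17  [header.top = sidebar.top]
3. sidebar.w = 298  [sidebar.w = status.w]
4. sidebar.h = 57  [status.top = sidebar.bottom + 14]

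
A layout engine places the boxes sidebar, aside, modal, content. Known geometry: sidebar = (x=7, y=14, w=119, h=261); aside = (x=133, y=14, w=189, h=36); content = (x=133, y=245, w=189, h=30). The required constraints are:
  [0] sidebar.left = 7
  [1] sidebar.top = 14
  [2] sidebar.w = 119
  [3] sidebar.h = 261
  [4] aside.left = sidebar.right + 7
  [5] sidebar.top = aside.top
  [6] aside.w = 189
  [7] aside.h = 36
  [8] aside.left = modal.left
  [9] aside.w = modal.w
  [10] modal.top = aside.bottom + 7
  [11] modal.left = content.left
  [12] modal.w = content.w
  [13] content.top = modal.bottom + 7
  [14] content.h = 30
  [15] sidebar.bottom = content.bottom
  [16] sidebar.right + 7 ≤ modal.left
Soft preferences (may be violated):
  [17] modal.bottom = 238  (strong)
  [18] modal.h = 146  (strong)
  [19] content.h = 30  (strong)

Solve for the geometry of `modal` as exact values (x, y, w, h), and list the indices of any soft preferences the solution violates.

1. modal.x = 133  [aside.left = modal.left]
2. modal.w = 189  [aside.w = modal.w]
3. modal.y = 57  [modal.top = aside.bottom + 7]
4. modal.h = 181  [content.top = modal.bottom + 7]

modal = (x=133, y=57, w=189, h=181)
violated soft preferences: 18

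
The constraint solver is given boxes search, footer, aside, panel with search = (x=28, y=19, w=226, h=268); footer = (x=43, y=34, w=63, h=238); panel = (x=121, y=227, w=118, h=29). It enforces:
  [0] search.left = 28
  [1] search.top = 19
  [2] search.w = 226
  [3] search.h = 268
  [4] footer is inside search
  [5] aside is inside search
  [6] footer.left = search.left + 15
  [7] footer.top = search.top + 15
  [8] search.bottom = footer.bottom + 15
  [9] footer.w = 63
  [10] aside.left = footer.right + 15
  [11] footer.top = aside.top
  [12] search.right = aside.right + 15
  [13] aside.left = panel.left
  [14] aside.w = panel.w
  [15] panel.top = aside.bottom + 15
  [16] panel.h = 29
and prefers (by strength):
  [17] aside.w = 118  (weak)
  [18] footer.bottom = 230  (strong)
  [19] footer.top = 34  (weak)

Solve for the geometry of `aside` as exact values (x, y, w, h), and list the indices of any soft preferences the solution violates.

1. aside.x = 121  [aside.left = footer.right + 15]
2. aside.y = 34  [footer.top = aside.top]
3. aside.w = 118  [search.right = aside.right + 15]
4. aside.h = 178  [panel.top = aside.bottom + 15]

aside = (x=121, y=34, w=118, h=178)
violated soft preferences: 18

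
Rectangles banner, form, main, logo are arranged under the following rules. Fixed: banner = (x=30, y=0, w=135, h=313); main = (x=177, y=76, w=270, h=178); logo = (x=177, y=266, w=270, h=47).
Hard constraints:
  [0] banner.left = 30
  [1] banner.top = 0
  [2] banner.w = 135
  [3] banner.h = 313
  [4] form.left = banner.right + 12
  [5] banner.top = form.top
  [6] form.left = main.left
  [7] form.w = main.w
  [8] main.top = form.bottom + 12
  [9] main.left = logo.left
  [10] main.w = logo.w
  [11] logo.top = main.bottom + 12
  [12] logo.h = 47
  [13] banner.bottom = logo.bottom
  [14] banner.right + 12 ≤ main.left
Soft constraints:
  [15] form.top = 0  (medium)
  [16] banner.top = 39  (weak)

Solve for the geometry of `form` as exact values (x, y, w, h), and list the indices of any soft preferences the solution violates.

form = (x=177, y=0, w=270, h=64)
violated soft preferences: 16

1. form.x = 177  [form.left = banner.right + 12]
2. form.y = 0  [banner.top = form.top]
3. form.w = 270  [form.w = main.w]
4. form.h = 64  [main.top = form.bottom + 12]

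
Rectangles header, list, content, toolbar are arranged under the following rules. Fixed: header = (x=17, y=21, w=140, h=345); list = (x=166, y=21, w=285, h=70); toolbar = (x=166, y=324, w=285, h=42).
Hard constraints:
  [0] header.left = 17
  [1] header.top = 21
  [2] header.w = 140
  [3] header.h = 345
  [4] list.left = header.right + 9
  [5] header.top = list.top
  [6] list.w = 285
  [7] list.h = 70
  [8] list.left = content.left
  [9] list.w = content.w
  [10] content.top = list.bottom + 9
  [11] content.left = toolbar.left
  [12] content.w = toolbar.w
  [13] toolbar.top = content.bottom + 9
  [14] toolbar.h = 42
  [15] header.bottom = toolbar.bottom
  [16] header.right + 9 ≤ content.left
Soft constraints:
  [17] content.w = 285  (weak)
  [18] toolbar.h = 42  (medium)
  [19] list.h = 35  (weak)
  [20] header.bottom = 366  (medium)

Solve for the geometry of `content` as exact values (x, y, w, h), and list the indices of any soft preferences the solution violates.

1. content.x = 166  [list.left = content.left]
2. content.w = 285  [list.w = content.w]
3. content.y = 100  [content.top = list.bottom + 9]
4. content.h = 215  [toolbar.top = content.bottom + 9]

content = (x=166, y=100, w=285, h=215)
violated soft preferences: 19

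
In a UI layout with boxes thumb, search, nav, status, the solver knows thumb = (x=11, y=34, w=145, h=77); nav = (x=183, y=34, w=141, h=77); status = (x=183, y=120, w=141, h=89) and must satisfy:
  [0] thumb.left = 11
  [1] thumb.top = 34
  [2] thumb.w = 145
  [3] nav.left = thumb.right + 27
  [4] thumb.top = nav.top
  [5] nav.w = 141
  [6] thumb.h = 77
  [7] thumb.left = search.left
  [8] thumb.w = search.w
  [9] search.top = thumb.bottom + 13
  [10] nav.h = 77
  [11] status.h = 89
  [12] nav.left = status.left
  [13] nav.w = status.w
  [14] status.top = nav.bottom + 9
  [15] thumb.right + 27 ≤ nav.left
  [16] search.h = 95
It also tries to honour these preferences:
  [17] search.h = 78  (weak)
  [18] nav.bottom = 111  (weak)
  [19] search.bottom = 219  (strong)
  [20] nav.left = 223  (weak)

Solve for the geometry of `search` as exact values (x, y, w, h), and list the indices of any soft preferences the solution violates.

search = (x=11, y=124, w=145, h=95)
violated soft preferences: 17, 20

1. search.x = 11  [thumb.left = search.left]
2. search.w = 145  [thumb.w = search.w]
3. search.y = 124  [search.top = thumb.bottom + 13]
4. search.h = 95  [search.h = 95]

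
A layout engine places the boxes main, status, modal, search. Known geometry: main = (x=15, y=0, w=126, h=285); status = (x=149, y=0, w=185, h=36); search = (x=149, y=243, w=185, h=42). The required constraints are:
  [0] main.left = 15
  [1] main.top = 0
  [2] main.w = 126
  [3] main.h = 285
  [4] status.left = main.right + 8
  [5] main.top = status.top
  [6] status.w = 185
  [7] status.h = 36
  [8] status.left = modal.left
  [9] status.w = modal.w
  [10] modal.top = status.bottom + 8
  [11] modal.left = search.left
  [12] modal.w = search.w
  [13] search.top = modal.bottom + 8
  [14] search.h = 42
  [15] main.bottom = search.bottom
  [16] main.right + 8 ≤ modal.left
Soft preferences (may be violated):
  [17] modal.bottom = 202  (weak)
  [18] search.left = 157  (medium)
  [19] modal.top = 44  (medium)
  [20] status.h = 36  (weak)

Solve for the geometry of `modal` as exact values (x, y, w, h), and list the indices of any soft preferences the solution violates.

1. modal.x = 149  [status.left = modal.left]
2. modal.w = 185  [status.w = modal.w]
3. modal.y = 44  [modal.top = status.bottom + 8]
4. modal.h = 191  [search.top = modal.bottom + 8]

modal = (x=149, y=44, w=185, h=191)
violated soft preferences: 17, 18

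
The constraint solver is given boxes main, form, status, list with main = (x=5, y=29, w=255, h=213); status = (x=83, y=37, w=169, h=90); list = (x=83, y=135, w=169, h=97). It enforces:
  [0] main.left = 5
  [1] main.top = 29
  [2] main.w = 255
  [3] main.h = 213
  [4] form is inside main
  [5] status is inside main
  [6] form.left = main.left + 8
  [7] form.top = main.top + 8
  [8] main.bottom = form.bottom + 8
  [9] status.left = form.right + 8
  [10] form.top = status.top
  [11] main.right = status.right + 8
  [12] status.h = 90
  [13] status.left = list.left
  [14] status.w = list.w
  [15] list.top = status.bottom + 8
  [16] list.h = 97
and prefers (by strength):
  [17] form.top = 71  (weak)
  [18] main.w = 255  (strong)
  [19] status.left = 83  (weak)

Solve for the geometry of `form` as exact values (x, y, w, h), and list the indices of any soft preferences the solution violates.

1. form.x = 13  [form.left = main.left + 8]
2. form.y = 37  [form.top = main.top + 8]
3. form.h = 197  [main.bottom = form.bottom + 8]
4. form.w = 62  [status.left = form.right + 8]

form = (x=13, y=37, w=62, h=197)
violated soft preferences: 17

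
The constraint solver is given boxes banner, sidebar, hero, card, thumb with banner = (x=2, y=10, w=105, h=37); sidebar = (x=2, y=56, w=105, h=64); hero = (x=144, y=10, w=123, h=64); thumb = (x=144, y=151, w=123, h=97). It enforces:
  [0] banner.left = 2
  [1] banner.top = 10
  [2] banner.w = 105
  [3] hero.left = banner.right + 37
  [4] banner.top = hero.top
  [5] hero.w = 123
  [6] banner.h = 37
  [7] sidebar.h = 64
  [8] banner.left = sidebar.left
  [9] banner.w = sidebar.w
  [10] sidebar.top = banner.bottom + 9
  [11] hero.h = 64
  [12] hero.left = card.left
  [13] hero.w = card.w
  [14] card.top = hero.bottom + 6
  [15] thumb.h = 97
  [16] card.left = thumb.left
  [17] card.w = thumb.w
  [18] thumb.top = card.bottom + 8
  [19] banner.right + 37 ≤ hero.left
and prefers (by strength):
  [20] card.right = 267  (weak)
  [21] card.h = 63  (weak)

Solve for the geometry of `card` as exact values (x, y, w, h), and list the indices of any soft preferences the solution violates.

card = (x=144, y=80, w=123, h=63)
violated soft preferences: none

1. card.x = 144  [hero.left = card.left]
2. card.w = 123  [hero.w = card.w]
3. card.y = 80  [card.top = hero.bottom + 6]
4. card.h = 63  [thumb.top = card.bottom + 8]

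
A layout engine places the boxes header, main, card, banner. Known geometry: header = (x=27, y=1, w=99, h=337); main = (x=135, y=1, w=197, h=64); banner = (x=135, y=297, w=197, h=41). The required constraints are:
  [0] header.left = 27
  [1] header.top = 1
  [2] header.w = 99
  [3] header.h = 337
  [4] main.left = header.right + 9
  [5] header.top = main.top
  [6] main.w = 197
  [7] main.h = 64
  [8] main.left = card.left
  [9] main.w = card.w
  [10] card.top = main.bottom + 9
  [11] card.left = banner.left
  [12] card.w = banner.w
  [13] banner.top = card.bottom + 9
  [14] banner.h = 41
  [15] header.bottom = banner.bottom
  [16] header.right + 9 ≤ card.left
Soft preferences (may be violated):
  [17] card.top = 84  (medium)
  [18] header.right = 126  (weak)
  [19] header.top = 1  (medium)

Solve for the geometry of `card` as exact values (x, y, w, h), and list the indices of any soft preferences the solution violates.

card = (x=135, y=74, w=197, h=214)
violated soft preferences: 17

1. card.x = 135  [main.left = card.left]
2. card.w = 197  [main.w = card.w]
3. card.y = 74  [card.top = main.bottom + 9]
4. card.h = 214  [banner.top = card.bottom + 9]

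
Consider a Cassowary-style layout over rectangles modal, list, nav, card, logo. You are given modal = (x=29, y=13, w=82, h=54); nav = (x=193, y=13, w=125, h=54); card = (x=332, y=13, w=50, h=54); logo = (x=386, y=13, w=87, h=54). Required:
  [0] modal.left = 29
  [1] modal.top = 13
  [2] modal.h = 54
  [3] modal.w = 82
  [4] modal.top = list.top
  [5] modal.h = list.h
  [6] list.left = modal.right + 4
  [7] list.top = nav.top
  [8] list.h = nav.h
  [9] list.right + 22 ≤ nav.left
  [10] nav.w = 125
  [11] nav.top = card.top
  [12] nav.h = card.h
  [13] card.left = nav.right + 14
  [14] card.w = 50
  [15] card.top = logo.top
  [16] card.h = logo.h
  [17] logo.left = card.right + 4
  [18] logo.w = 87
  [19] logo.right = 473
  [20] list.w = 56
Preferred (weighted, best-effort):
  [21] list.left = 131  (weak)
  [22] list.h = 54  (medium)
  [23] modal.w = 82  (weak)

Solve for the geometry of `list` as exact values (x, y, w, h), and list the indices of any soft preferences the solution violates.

list = (x=115, y=13, w=56, h=54)
violated soft preferences: 21

1. list.y = 13  [modal.top = list.top]
2. list.h = 54  [modal.h = list.h]
3. list.x = 115  [list.left = modal.right + 4]
4. list.w = 56  [list.w = 56]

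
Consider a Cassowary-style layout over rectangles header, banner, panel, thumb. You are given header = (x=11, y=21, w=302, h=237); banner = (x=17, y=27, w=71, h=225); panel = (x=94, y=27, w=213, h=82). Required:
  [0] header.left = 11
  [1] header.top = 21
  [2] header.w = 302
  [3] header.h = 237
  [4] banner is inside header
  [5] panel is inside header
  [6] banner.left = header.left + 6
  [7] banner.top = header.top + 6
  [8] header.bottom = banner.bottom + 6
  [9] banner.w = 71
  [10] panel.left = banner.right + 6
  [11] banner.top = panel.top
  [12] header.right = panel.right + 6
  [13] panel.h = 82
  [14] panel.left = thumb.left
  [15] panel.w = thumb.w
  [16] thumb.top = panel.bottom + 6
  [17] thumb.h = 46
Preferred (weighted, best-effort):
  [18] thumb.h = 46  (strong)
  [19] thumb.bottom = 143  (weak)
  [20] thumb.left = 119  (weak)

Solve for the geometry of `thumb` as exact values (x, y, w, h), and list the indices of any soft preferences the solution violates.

1. thumb.x = 94  [panel.left = thumb.left]
2. thumb.w = 213  [panel.w = thumb.w]
3. thumb.y = 115  [thumb.top = panel.bottom + 6]
4. thumb.h = 46  [thumb.h = 46]

thumb = (x=94, y=115, w=213, h=46)
violated soft preferences: 19, 20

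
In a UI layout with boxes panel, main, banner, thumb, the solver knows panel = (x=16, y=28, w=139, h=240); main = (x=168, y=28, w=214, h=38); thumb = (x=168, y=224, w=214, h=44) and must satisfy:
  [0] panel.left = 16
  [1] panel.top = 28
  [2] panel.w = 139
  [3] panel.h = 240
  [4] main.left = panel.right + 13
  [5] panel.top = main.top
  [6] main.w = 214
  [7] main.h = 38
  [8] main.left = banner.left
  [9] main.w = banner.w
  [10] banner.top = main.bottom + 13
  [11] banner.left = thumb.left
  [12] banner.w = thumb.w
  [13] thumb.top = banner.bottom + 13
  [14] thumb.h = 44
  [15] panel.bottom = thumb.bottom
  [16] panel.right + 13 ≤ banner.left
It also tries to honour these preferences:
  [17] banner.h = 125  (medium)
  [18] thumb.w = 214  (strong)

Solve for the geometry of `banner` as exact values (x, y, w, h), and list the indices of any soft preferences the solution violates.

banner = (x=168, y=79, w=214, h=132)
violated soft preferences: 17

1. banner.x = 168  [main.left = banner.left]
2. banner.w = 214  [main.w = banner.w]
3. banner.y = 79  [banner.top = main.bottom + 13]
4. banner.h = 132  [thumb.top = banner.bottom + 13]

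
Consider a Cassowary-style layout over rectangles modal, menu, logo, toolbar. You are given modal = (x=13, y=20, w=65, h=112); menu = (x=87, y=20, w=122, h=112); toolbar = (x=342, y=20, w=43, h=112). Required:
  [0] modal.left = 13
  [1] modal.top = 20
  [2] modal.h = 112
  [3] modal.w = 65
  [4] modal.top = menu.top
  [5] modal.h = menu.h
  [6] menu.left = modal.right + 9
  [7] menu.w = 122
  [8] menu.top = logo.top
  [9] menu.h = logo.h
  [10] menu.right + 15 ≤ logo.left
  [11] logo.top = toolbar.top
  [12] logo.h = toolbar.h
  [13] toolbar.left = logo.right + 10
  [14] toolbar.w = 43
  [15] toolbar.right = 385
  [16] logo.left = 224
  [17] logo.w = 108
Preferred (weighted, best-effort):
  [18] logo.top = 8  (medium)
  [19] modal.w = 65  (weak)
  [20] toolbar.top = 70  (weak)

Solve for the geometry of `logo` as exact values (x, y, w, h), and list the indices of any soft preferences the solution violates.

logo = (x=224, y=20, w=108, h=112)
violated soft preferences: 18, 20

1. logo.y = 20  [menu.top = logo.top]
2. logo.h = 112  [menu.h = logo.h]
3. logo.x = 224  [logo.left = 224]
4. logo.w = 108  [logo.w = 108]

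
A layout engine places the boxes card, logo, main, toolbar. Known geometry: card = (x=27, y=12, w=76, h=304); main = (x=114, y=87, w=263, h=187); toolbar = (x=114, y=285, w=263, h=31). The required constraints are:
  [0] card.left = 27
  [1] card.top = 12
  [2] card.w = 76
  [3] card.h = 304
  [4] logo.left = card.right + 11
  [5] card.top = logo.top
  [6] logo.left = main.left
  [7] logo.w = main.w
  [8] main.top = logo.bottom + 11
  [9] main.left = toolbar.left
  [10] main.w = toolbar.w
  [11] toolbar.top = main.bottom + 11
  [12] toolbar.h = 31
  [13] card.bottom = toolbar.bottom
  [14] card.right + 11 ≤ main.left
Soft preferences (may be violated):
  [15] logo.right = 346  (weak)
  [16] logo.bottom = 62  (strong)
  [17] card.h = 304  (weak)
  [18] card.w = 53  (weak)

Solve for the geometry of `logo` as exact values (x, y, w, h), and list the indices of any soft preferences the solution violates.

logo = (x=114, y=12, w=263, h=64)
violated soft preferences: 15, 16, 18

1. logo.x = 114  [logo.left = card.right + 11]
2. logo.y = 12  [card.top = logo.top]
3. logo.w = 263  [logo.w = main.w]
4. logo.h = 64  [main.top = logo.bottom + 11]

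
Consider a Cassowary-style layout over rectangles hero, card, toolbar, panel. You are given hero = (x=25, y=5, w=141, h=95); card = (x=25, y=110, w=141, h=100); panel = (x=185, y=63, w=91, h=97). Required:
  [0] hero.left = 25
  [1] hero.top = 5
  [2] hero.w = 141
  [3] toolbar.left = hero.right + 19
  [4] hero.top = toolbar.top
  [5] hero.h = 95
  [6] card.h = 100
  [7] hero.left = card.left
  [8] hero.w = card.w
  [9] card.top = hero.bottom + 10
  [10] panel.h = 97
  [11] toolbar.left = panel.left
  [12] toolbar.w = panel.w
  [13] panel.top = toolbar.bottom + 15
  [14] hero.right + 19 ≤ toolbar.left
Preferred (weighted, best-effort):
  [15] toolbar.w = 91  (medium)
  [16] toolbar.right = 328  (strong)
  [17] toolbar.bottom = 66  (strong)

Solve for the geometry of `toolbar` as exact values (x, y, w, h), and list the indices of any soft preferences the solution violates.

1. toolbar.x = 185  [toolbar.left = hero.right + 19]
2. toolbar.y = 5  [hero.top = toolbar.top]
3. toolbar.w = 91  [toolbar.w = panel.w]
4. toolbar.h = 43  [panel.top = toolbar.bottom + 15]

toolbar = (x=185, y=5, w=91, h=43)
violated soft preferences: 16, 17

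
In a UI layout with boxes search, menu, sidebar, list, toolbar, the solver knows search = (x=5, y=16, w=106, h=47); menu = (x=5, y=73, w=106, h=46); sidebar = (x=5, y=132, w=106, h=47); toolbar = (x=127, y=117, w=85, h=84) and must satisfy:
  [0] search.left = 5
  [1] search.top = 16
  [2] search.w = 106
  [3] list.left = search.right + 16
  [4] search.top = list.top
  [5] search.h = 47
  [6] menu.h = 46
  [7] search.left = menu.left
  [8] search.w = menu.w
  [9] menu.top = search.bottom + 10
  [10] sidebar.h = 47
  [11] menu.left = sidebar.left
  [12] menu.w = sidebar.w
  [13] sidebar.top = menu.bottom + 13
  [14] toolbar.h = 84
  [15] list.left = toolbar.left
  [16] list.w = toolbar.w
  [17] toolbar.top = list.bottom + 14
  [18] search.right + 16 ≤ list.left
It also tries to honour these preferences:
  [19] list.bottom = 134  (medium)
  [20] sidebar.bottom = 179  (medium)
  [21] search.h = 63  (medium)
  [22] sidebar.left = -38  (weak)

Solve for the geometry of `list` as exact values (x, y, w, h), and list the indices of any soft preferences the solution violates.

list = (x=127, y=16, w=85, h=87)
violated soft preferences: 19, 21, 22

1. list.x = 127  [list.left = search.right + 16]
2. list.y = 16  [search.top = list.top]
3. list.w = 85  [list.w = toolbar.w]
4. list.h = 87  [toolbar.top = list.bottom + 14]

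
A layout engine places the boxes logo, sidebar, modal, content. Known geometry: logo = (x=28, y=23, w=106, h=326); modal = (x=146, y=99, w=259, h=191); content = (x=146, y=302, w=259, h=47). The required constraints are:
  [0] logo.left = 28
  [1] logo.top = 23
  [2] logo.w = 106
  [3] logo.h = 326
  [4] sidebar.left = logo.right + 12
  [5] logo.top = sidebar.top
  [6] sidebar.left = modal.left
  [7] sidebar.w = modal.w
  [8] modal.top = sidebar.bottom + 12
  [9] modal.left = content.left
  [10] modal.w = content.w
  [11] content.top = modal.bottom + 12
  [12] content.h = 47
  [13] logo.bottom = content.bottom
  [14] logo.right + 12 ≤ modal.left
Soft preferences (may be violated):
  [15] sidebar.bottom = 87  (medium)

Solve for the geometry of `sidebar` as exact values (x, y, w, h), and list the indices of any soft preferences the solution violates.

sidebar = (x=146, y=23, w=259, h=64)
violated soft preferences: none

1. sidebar.x = 146  [sidebar.left = logo.right + 12]
2. sidebar.y = 23  [logo.top = sidebar.top]
3. sidebar.w = 259  [sidebar.w = modal.w]
4. sidebar.h = 64  [modal.top = sidebar.bottom + 12]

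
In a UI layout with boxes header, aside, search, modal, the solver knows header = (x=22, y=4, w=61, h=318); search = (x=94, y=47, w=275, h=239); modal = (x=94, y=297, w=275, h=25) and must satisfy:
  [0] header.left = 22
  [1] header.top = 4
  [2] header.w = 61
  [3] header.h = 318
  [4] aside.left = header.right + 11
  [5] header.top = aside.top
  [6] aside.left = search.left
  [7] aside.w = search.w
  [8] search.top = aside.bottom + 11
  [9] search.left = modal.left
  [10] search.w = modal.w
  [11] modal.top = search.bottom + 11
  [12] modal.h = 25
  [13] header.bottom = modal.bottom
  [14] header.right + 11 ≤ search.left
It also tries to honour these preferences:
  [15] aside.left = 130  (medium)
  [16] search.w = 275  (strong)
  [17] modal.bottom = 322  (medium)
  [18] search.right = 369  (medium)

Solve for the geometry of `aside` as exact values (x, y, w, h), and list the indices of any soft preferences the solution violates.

1. aside.x = 94  [aside.left = header.right + 11]
2. aside.y = 4  [header.top = aside.top]
3. aside.w = 275  [aside.w = search.w]
4. aside.h = 32  [search.top = aside.bottom + 11]

aside = (x=94, y=4, w=275, h=32)
violated soft preferences: 15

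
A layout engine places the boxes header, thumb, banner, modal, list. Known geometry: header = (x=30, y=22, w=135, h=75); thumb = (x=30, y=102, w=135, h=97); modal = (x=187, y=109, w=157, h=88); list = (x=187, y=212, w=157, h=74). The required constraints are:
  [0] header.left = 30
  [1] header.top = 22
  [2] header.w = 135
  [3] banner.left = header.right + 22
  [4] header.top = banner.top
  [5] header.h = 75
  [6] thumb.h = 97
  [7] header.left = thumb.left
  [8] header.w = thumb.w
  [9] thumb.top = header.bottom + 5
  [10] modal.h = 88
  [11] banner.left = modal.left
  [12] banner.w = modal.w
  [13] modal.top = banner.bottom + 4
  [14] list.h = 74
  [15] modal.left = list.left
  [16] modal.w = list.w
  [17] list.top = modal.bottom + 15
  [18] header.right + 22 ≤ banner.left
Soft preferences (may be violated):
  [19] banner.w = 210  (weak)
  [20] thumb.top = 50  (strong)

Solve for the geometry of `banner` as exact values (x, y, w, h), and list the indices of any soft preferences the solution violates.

banner = (x=187, y=22, w=157, h=83)
violated soft preferences: 19, 20

1. banner.x = 187  [banner.left = header.right + 22]
2. banner.y = 22  [header.top = banner.top]
3. banner.w = 157  [banner.w = modal.w]
4. banner.h = 83  [modal.top = banner.bottom + 4]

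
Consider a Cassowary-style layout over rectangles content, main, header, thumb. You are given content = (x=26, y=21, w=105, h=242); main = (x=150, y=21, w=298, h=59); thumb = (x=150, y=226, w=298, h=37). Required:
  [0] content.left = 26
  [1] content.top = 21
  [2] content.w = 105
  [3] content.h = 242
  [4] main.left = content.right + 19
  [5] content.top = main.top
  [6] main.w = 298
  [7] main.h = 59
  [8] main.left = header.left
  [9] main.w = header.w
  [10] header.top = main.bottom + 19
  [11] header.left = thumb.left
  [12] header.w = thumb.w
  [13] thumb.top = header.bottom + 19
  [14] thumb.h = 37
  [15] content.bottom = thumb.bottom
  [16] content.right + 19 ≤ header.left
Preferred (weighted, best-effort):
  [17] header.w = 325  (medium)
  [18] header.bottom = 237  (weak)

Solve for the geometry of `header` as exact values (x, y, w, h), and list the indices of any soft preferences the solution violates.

header = (x=150, y=99, w=298, h=108)
violated soft preferences: 17, 18

1. header.x = 150  [main.left = header.left]
2. header.w = 298  [main.w = header.w]
3. header.y = 99  [header.top = main.bottom + 19]
4. header.h = 108  [thumb.top = header.bottom + 19]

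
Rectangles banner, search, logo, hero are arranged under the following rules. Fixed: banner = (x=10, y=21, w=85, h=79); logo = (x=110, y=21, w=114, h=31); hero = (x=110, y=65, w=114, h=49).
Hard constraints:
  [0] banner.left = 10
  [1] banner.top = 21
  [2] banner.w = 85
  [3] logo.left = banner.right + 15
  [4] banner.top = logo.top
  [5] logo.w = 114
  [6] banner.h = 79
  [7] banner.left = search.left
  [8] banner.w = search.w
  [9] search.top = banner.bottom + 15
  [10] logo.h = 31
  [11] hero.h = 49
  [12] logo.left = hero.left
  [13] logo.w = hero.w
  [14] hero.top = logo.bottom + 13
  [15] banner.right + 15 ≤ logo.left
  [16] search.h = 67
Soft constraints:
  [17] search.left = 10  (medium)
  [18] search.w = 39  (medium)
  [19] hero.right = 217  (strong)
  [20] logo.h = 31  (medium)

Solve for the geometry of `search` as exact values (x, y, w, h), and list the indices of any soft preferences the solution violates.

1. search.x = 10  [banner.left = search.left]
2. search.w = 85  [banner.w = search.w]
3. search.y = 115  [search.top = banner.bottom + 15]
4. search.h = 67  [search.h = 67]

search = (x=10, y=115, w=85, h=67)
violated soft preferences: 18, 19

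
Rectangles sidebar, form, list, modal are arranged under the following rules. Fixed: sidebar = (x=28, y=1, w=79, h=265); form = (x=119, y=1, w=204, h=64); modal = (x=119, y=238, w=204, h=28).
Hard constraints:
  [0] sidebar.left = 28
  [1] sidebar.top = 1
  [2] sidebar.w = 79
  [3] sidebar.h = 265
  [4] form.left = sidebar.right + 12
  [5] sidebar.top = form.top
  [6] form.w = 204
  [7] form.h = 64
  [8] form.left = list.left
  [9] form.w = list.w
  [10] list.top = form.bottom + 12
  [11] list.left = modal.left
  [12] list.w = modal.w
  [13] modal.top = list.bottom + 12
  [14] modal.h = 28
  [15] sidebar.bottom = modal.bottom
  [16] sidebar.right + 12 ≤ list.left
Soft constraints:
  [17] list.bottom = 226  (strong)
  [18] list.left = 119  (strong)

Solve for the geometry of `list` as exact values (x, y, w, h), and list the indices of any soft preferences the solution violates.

1. list.x = 119  [form.left = list.left]
2. list.w = 204  [form.w = list.w]
3. list.y = 77  [list.top = form.bottom + 12]
4. list.h = 149  [modal.top = list.bottom + 12]

list = (x=119, y=77, w=204, h=149)
violated soft preferences: none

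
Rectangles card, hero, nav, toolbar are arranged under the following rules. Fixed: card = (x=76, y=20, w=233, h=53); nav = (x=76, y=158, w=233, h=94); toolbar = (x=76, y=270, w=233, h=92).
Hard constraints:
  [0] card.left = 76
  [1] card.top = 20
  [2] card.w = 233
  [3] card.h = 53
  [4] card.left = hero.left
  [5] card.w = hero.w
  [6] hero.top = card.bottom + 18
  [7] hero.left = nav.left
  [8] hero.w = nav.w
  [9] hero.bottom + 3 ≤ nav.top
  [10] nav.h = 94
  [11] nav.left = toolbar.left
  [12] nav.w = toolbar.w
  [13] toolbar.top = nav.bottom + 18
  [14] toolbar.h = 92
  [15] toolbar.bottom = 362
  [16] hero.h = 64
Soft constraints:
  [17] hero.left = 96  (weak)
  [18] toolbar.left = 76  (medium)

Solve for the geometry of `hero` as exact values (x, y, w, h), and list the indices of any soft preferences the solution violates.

1. hero.x = 76  [card.left = hero.left]
2. hero.w = 233  [card.w = hero.w]
3. hero.y = 91  [hero.top = card.bottom + 18]
4. hero.h = 64  [hero.h = 64]

hero = (x=76, y=91, w=233, h=64)
violated soft preferences: 17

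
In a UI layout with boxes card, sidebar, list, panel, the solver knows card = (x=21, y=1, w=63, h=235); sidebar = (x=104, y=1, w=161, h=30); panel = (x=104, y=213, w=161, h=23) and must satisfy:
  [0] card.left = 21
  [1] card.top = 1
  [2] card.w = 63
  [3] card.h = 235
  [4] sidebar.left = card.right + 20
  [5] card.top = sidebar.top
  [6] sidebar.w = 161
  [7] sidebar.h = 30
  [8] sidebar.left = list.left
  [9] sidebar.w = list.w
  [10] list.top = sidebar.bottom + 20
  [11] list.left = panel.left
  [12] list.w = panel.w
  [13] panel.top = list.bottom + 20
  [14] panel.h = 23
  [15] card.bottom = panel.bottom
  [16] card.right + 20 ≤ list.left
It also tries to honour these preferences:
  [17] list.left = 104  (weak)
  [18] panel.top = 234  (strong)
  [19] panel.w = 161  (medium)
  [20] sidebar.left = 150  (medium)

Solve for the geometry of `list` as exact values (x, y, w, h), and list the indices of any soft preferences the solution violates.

list = (x=104, y=51, w=161, h=142)
violated soft preferences: 18, 20

1. list.x = 104  [sidebar.left = list.left]
2. list.w = 161  [sidebar.w = list.w]
3. list.y = 51  [list.top = sidebar.bottom + 20]
4. list.h = 142  [panel.top = list.bottom + 20]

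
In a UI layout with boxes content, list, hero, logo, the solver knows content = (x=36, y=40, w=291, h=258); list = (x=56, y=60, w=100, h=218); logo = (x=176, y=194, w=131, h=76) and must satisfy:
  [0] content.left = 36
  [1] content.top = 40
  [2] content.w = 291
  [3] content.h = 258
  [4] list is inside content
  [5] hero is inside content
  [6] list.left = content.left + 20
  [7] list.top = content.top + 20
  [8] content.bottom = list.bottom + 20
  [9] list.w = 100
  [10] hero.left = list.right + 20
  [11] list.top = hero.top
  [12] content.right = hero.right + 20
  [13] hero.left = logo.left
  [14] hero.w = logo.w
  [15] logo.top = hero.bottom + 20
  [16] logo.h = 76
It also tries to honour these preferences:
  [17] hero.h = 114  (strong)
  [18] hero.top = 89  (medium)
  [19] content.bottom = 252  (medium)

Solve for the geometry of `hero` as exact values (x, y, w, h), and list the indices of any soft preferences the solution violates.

hero = (x=176, y=60, w=131, h=114)
violated soft preferences: 18, 19

1. hero.x = 176  [hero.left = list.right + 20]
2. hero.y = 60  [list.top = hero.top]
3. hero.w = 131  [content.right = hero.right + 20]
4. hero.h = 114  [logo.top = hero.bottom + 20]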